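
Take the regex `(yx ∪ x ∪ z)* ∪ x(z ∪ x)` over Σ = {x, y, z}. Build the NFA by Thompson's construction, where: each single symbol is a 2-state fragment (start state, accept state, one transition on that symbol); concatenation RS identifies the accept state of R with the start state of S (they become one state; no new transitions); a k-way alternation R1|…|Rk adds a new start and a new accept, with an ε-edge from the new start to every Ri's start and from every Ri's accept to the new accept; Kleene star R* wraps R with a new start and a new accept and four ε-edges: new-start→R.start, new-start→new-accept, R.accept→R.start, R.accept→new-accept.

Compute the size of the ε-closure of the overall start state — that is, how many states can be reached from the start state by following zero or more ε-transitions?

9

Work bottom-up. For each fragment F, track |ε-closure(F.start)| and whether F's accept lies in that closure (i.e. whether F accepts ε). A single-symbol fragment has closure size 1 and does not accept ε.
  yx → |ε-closure| equals the left operand's closure size = 1 (its accept is not ε-reachable, so the closure stops there)
  yx ∪ x ∪ z → new start ε-reaches every alternative's start; none of them accept ε, so the new accept is not reached: |ε-closure| = 1 + 1 + 1 + 1 = 4
  (yx ∪ x ∪ z)* → the star's fresh start ε-reaches both the body's start and the fresh accept: |ε-closure| = 2 + 4 = 6
  z ∪ x → |ε-closure| = 1 + 1 + 1 = 3 (the new accept is not ε-reachable since no branch accepts ε)
  x(z ∪ x) → |ε-closure| equals the left operand's closure size = 1 (its accept is not ε-reachable, so the closure stops there)
  (yx ∪ x ∪ z)* ∪ x(z ∪ x) → |ε-closure| = 1 (new start) + (6 + 1) + 1 (new accept, since some branch ε-reaches its own accept) = 9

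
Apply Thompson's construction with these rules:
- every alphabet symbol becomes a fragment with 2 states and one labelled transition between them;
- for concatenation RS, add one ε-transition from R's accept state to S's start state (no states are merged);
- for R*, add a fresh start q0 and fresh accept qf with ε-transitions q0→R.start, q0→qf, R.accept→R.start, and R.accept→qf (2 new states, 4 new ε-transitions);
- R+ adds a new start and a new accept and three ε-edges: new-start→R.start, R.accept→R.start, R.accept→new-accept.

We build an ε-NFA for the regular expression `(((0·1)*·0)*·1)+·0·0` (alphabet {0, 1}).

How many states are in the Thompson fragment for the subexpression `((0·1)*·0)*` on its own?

10

Fragment for `((0·1)*·0)*`:
Each of the 3 symbol leaves contributes a 2-state fragment.
  0·1 : 4 states
  (0·1)* : 6 states
  (0·1)*·0 : 8 states
  ((0·1)*·0)* : 10 states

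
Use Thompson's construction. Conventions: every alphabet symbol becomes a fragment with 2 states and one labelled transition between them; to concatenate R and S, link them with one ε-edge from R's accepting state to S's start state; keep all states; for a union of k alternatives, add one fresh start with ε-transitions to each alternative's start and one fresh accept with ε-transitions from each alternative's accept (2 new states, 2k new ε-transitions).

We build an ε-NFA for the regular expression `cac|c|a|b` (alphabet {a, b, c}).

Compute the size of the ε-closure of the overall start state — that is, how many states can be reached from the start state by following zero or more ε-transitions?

5

Work bottom-up. For each fragment F, track |ε-closure(F.start)| and whether F's accept lies in that closure (i.e. whether F accepts ε). A single-symbol fragment has closure size 1 and does not accept ε.
  cac : |ε-closure| equals the left operand's closure size = 1 (its accept is not ε-reachable, so the closure stops there)
  cac|c|a|b : |ε-closure| = 1 + 1 + 1 + 1 + 1 = 5 (the new accept is not ε-reachable since no branch accepts ε)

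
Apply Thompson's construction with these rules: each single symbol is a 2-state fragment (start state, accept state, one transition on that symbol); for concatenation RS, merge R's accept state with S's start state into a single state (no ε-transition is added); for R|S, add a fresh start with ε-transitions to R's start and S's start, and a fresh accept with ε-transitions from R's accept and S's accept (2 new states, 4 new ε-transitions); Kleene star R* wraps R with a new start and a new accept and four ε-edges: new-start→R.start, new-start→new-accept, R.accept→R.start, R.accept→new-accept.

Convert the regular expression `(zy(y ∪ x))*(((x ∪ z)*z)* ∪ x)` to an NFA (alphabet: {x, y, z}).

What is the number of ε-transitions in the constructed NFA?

24

Building bottom-up:
Each of the 8 symbol leaves contributes 0 ε-transitions.
  y ∪ x : 4 ε-transitions
  zy(y ∪ x) : 4 ε-transitions
  (zy(y ∪ x))* : 8 ε-transitions
  x ∪ z : 4 ε-transitions
  (x ∪ z)* : 8 ε-transitions
  (x ∪ z)*z : 8 ε-transitions
  ((x ∪ z)*z)* : 12 ε-transitions
  ((x ∪ z)*z)* ∪ x : 16 ε-transitions
  (zy(y ∪ x))*(((x ∪ z)*z)* ∪ x) : 24 ε-transitions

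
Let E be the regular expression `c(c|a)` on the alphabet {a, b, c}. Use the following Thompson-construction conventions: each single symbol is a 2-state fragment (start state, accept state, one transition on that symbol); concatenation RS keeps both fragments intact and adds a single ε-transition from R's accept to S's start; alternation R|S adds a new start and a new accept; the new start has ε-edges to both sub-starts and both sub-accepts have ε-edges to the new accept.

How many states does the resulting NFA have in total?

Building bottom-up:
Each of the 3 symbol leaves contributes a 2-state fragment.
  c|a : 6 states
  c(c|a) : 8 states

8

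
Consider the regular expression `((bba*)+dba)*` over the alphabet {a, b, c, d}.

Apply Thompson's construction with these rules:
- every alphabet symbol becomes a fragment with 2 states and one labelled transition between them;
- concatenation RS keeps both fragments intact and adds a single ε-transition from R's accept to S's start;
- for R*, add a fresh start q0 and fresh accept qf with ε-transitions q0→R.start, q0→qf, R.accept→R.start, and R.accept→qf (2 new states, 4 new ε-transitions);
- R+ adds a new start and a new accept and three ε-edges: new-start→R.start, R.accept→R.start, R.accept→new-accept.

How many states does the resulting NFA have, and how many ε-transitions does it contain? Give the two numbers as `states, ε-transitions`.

18, 16

Per subexpression:
Each of the 6 symbol leaves contributes 2 states and 0 ε-transitions.
  a* → 4 states, 4 ε-transitions
  bba* → 8 states, 6 ε-transitions
  (bba*)+ → 10 states, 9 ε-transitions
  (bba*)+dba → 16 states, 12 ε-transitions
  ((bba*)+dba)* → 18 states, 16 ε-transitions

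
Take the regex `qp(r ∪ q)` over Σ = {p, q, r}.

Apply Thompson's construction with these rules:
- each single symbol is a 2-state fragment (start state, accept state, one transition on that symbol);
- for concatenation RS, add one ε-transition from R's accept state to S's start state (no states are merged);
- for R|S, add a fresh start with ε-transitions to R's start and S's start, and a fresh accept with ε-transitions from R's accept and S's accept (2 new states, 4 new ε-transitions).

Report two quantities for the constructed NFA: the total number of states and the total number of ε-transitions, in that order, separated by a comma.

By structural recursion:
Each of the 4 symbol leaves contributes 2 states and 0 ε-transitions.
  r ∪ q = 6 states, 4 ε-transitions
  qp(r ∪ q) = 10 states, 6 ε-transitions

10, 6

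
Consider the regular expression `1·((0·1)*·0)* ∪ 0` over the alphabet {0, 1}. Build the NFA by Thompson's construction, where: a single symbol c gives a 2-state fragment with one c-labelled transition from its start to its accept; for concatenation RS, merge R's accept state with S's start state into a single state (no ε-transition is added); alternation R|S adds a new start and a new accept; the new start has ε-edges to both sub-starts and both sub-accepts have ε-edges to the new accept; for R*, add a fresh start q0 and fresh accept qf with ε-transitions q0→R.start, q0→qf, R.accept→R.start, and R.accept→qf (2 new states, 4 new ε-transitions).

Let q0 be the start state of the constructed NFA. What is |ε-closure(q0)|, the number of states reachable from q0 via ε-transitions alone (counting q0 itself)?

3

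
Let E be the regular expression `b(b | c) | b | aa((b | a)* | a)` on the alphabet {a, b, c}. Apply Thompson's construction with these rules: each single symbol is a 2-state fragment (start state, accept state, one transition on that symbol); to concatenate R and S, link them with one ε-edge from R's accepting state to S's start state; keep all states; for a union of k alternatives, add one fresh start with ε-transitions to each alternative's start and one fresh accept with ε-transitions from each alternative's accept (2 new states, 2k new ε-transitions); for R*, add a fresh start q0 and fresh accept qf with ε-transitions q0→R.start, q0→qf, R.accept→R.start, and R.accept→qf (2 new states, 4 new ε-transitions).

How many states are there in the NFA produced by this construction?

28

Recursing over subexpressions:
Each of the 9 symbol leaves contributes a 2-state fragment.
  b | c — 6 states
  b(b | c) — 8 states
  b | a — 6 states
  (b | a)* — 8 states
  (b | a)* | a — 12 states
  aa((b | a)* | a) — 16 states
  b(b | c) | b | aa((b | a)* | a) — 28 states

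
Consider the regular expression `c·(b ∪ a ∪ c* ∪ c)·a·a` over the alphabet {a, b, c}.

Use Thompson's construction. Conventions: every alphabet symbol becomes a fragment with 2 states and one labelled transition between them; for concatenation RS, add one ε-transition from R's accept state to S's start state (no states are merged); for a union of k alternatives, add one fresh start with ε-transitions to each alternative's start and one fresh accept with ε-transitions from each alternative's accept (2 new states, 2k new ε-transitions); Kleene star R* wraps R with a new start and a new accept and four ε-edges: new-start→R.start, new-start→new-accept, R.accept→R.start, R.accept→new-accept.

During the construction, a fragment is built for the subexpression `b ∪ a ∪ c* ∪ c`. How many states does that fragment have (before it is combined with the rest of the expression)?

12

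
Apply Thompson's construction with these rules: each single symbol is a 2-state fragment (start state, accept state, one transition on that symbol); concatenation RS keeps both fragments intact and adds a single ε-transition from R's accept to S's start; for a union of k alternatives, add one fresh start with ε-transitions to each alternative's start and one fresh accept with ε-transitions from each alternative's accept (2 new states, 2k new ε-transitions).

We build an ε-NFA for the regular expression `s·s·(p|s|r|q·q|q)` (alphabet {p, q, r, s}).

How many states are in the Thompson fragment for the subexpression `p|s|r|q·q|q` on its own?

14

Fragment for `p|s|r|q·q|q`:
Each of the 6 symbol leaves contributes a 2-state fragment.
  q·q = 4 states
  p|s|r|q·q|q = 14 states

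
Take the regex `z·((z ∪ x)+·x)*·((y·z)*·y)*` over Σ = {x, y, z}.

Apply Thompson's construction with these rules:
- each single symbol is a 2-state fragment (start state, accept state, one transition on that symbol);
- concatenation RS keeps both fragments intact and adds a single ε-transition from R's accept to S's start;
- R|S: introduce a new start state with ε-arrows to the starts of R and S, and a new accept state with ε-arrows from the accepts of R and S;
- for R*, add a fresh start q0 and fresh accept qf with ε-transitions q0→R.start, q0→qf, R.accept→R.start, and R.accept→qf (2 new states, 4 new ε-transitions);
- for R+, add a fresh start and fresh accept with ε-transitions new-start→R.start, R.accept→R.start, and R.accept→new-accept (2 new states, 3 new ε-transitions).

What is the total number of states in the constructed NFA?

Bottom-up over the parse tree:
Each of the 7 symbol leaves contributes a 2-state fragment.
  z ∪ x → 6 states
  (z ∪ x)+ → 8 states
  (z ∪ x)+·x → 10 states
  ((z ∪ x)+·x)* → 12 states
  y·z → 4 states
  (y·z)* → 6 states
  (y·z)*·y → 8 states
  ((y·z)*·y)* → 10 states
  z·((z ∪ x)+·x)*·((y·z)*·y)* → 24 states

24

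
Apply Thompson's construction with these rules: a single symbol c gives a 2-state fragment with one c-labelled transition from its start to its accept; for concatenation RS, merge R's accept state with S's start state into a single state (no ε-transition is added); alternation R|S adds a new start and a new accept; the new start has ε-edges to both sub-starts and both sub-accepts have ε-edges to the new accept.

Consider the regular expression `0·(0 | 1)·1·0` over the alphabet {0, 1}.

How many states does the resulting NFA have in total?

9

Recursing over subexpressions:
Each of the 5 symbol leaves contributes a 2-state fragment.
  0 | 1 → 6 states
  0·(0 | 1)·1·0 → 9 states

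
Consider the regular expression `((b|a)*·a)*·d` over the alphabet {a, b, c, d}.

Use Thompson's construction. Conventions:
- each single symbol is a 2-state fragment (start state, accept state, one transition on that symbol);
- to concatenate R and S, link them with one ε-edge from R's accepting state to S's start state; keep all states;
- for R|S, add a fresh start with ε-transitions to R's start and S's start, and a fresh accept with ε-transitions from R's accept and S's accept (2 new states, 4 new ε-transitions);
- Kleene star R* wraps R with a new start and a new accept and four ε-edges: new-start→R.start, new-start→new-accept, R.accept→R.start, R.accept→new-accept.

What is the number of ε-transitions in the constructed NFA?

14

Building bottom-up:
Each of the 4 symbol leaves contributes 0 ε-transitions.
  b|a = 4 ε-transitions
  (b|a)* = 8 ε-transitions
  (b|a)*·a = 9 ε-transitions
  ((b|a)*·a)* = 13 ε-transitions
  ((b|a)*·a)*·d = 14 ε-transitions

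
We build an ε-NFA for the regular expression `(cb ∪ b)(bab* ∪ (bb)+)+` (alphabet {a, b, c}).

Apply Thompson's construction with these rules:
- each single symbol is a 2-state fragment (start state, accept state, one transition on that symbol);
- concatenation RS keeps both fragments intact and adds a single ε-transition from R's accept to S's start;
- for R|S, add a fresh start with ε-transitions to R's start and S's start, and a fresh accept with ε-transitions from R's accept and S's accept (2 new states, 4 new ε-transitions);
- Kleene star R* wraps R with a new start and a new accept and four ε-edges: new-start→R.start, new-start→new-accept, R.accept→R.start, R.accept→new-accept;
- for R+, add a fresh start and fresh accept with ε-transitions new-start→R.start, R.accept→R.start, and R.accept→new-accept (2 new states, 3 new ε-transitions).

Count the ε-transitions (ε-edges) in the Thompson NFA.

23

By structural recursion:
Each of the 8 symbol leaves contributes 0 ε-transitions.
  cb → 1 ε-transition
  cb ∪ b → 5 ε-transitions
  b* → 4 ε-transitions
  bab* → 6 ε-transitions
  bb → 1 ε-transition
  (bb)+ → 4 ε-transitions
  bab* ∪ (bb)+ → 14 ε-transitions
  (bab* ∪ (bb)+)+ → 17 ε-transitions
  (cb ∪ b)(bab* ∪ (bb)+)+ → 23 ε-transitions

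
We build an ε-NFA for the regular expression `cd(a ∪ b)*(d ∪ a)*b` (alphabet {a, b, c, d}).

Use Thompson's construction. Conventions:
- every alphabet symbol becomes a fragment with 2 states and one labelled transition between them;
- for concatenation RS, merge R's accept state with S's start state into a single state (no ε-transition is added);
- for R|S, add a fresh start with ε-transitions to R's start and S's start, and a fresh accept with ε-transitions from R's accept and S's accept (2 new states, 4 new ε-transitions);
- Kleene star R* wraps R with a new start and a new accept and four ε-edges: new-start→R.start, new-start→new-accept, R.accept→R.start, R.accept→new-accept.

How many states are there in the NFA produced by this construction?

18

Recursing over subexpressions:
Each of the 7 symbol leaves contributes a 2-state fragment.
  a ∪ b : 6 states
  (a ∪ b)* : 8 states
  d ∪ a : 6 states
  (d ∪ a)* : 8 states
  cd(a ∪ b)*(d ∪ a)*b : 18 states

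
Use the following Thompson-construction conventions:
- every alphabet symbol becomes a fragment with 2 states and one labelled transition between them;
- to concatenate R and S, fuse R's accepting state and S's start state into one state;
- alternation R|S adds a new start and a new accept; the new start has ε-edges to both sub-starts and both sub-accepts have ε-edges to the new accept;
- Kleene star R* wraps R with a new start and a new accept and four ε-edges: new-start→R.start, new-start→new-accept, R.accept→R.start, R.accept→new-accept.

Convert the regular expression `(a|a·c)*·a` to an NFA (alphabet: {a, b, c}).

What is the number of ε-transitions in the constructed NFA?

Building bottom-up:
Each of the 4 symbol leaves contributes 0 ε-transitions.
  a·c → 0 ε-transitions
  a|a·c → 4 ε-transitions
  (a|a·c)* → 8 ε-transitions
  (a|a·c)*·a → 8 ε-transitions

8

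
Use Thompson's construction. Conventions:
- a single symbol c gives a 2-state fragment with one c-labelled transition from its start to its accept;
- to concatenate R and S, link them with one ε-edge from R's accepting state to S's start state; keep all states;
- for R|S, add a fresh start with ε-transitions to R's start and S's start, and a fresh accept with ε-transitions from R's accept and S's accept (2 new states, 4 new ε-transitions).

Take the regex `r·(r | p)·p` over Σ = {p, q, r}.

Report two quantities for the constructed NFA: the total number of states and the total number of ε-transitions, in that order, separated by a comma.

Building bottom-up:
Each of the 4 symbol leaves contributes 2 states and 0 ε-transitions.
  r | p — 6 states, 4 ε-transitions
  r·(r | p)·p — 10 states, 6 ε-transitions

10, 6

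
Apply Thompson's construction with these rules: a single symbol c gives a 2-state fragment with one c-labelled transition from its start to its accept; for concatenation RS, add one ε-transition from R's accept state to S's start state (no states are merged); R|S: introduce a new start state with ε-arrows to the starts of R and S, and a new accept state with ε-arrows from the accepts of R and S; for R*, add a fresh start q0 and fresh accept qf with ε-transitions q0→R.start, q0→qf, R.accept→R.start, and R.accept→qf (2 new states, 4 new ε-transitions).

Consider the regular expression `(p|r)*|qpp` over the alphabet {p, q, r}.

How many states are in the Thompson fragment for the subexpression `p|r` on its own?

6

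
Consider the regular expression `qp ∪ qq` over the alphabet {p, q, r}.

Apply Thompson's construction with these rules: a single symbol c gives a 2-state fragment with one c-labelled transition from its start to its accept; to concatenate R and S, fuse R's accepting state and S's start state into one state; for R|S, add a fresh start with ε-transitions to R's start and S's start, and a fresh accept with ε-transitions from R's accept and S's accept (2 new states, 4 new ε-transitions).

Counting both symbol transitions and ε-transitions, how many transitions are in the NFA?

8

Per subexpression:
Each of the 4 symbol leaves contributes 1 transition (1 symbol, 0 ε).
  qp → 2 transitions (2 symbol, 0 ε)
  qq → 2 transitions (2 symbol, 0 ε)
  qp ∪ qq → 8 transitions (4 symbol, 4 ε)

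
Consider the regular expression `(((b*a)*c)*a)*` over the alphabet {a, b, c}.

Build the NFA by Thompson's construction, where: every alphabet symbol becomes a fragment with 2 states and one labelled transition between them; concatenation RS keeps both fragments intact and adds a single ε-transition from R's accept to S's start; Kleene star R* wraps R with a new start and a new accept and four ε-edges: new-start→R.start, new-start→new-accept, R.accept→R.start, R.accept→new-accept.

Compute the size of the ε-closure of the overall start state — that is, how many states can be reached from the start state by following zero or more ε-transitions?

12

Let C(F) = |ε-closure(F.start)| within fragment F, and note whether F accepts ε. Symbol fragments have C = 1 and do not accept ε. Then:
  b* → C = 1 (new start) + 1 (body) + 1 (new accept) = 3
  b*a → C = 3 + 1 = 4 (closure spills across the concat boundary because the left factor accepts ε)
  (b*a)* → C = 1 (new start) + 4 (body) + 1 (new accept) = 6
  (b*a)*c → C = 6 + 1 = 7 (closure spills across the concat boundary because the left factor accepts ε)
  ((b*a)*c)* → C = 1 (new start) + 7 (body) + 1 (new accept) = 9
  ((b*a)*c)*a → C = 9 + 1 = 10 (closure spills across the concat boundary because the left factor accepts ε)
  (((b*a)*c)*a)* → the star's fresh start ε-reaches both the body's start and the fresh accept: C = 2 + 10 = 12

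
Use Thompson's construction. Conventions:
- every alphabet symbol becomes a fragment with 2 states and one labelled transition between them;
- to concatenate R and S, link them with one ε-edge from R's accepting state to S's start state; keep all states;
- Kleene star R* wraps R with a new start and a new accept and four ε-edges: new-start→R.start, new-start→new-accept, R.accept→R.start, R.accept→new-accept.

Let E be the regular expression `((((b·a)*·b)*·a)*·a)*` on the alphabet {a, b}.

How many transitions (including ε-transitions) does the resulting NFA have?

25

Bottom-up over the parse tree:
Each of the 5 symbol leaves contributes 1 transition (1 symbol, 0 ε).
  b·a — 3 transitions (2 symbol, 1 ε)
  (b·a)* — 7 transitions (2 symbol, 5 ε)
  (b·a)*·b — 9 transitions (3 symbol, 6 ε)
  ((b·a)*·b)* — 13 transitions (3 symbol, 10 ε)
  ((b·a)*·b)*·a — 15 transitions (4 symbol, 11 ε)
  (((b·a)*·b)*·a)* — 19 transitions (4 symbol, 15 ε)
  (((b·a)*·b)*·a)*·a — 21 transitions (5 symbol, 16 ε)
  ((((b·a)*·b)*·a)*·a)* — 25 transitions (5 symbol, 20 ε)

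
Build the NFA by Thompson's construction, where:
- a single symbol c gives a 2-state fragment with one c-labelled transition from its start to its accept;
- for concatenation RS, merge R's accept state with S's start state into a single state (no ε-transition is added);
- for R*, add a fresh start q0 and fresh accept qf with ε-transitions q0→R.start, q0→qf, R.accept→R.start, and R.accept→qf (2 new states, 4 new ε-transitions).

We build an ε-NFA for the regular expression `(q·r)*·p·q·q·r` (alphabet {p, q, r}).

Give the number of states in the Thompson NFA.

Bottom-up over the parse tree:
Each of the 6 symbol leaves contributes a 2-state fragment.
  q·r — 3 states
  (q·r)* — 5 states
  (q·r)*·p·q·q·r — 9 states

9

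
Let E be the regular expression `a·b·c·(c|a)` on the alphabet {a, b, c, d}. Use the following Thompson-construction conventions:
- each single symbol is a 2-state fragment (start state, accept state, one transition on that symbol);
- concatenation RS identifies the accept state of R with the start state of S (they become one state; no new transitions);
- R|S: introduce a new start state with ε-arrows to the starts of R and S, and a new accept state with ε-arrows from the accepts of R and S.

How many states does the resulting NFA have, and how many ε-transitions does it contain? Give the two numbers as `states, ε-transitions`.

Recursing over subexpressions:
Each of the 5 symbol leaves contributes 2 states and 0 ε-transitions.
  c|a : 6 states, 4 ε-transitions
  a·b·c·(c|a) : 9 states, 4 ε-transitions

9, 4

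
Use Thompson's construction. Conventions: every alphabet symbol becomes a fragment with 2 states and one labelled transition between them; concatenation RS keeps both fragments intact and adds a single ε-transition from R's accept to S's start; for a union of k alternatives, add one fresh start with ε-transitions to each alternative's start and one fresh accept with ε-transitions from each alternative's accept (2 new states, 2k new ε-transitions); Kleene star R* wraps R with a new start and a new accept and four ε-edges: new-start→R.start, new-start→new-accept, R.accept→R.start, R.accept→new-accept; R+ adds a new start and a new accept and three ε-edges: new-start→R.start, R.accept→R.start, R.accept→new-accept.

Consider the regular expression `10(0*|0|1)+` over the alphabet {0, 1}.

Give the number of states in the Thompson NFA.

16

Building bottom-up:
Each of the 5 symbol leaves contributes a 2-state fragment.
  0* = 4 states
  0*|0|1 = 10 states
  (0*|0|1)+ = 12 states
  10(0*|0|1)+ = 16 states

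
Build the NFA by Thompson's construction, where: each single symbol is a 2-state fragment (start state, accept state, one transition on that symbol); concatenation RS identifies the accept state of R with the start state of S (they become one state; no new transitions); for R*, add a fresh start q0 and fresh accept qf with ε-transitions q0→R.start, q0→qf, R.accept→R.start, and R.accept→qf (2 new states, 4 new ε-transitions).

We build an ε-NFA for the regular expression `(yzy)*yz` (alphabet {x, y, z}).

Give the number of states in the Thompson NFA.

8

Building bottom-up:
Each of the 5 symbol leaves contributes a 2-state fragment.
  yzy = 4 states
  (yzy)* = 6 states
  (yzy)*yz = 8 states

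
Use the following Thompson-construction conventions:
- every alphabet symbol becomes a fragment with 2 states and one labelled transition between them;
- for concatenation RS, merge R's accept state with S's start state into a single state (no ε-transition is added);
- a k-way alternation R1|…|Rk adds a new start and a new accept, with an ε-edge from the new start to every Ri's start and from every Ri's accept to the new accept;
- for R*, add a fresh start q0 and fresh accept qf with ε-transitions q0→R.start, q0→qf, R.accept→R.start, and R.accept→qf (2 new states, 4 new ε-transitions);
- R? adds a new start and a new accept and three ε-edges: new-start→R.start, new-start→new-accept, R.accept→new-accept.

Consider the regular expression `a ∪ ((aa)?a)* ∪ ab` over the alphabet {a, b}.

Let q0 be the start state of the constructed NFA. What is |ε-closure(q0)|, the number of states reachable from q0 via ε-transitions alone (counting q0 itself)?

9

Work bottom-up. For each fragment F, track |ε-closure(F.start)| and whether F's accept lies in that closure (i.e. whether F accepts ε). A single-symbol fragment has closure size 1 and does not accept ε.
  aa — same as the first factor's closure: |closure| = 1
  (aa)? — new start has ε-edges to the inner start and to the new accept, so |closure| = 2 + 1 = 3
  (aa)?a — |closure| = 3 + (1−1) = 3 (closure spills across the concat boundary because the left factor accepts ε)
  ((aa)?a)* — |closure| = 1 (new start) + 3 (body) + 1 (new accept) = 5
  ab — |closure| equals the left operand's closure size = 1 (its accept is not ε-reachable, so the closure stops there)
  a ∪ ((aa)?a)* ∪ ab — |closure| = 1 (new start) + (1 + 5 + 1) + 1 (new accept, since some branch ε-reaches its own accept) = 9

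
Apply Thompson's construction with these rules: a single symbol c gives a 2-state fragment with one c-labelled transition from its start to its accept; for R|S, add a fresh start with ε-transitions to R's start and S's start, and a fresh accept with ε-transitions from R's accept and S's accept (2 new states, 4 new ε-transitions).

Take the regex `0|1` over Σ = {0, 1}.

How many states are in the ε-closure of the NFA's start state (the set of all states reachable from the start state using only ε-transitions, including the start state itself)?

3

Work bottom-up. For each fragment F, track |ε-closure(F.start)| and whether F's accept lies in that closure (i.e. whether F accepts ε). A single-symbol fragment has closure size 1 and does not accept ε.
  0|1 → new start ε-reaches every alternative's start; none of them accept ε, so the new accept is not reached: C = 1 + 1 + 1 = 3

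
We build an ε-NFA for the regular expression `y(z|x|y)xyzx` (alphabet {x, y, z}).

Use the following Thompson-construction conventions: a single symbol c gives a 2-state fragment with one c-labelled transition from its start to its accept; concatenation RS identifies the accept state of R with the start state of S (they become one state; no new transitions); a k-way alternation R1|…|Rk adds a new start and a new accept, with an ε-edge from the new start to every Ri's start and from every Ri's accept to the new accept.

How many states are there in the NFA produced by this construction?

Per subexpression:
Each of the 8 symbol leaves contributes a 2-state fragment.
  z|x|y = 8 states
  y(z|x|y)xyzx = 13 states

13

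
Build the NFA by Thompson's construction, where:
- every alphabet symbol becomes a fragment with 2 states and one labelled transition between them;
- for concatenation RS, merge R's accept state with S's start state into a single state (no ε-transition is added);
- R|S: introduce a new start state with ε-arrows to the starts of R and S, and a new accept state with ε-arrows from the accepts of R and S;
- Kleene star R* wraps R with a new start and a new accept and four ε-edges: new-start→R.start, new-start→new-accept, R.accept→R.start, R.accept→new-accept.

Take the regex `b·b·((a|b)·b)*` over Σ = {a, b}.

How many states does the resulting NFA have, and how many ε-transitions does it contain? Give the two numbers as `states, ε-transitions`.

Per subexpression:
Each of the 5 symbol leaves contributes 2 states and 0 ε-transitions.
  a|b — 6 states, 4 ε-transitions
  (a|b)·b — 7 states, 4 ε-transitions
  ((a|b)·b)* — 9 states, 8 ε-transitions
  b·b·((a|b)·b)* — 11 states, 8 ε-transitions

11, 8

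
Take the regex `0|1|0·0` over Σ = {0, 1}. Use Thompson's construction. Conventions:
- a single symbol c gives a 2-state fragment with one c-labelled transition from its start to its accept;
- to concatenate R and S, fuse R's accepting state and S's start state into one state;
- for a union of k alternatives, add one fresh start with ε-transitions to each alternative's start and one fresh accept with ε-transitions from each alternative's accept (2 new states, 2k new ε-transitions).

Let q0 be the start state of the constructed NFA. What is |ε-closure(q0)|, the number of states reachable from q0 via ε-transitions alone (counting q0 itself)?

4

Let C(F) = |ε-closure(F.start)| within fragment F, and note whether F accepts ε. Symbol fragments have C = 1 and do not accept ε. Then:
  0·0 — same as the first factor's closure: |ε-closure| = 1
  0|1|0·0 — |ε-closure| = 1 + 1 + 1 + 1 = 4 (the new accept is not ε-reachable since no branch accepts ε)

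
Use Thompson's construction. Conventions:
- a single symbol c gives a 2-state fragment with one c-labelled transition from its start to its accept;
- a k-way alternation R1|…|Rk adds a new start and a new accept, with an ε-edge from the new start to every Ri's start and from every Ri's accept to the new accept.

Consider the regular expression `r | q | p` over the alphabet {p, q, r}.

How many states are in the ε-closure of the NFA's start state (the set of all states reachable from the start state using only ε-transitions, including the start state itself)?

4

Let C(F) = |ε-closure(F.start)| within fragment F, and note whether F accepts ε. Symbol fragments have C = 1 and do not accept ε. Then:
  r | q | p → new start ε-reaches every alternative's start; none of them accept ε, so the new accept is not reached: |closure| = 1 + 1 + 1 + 1 = 4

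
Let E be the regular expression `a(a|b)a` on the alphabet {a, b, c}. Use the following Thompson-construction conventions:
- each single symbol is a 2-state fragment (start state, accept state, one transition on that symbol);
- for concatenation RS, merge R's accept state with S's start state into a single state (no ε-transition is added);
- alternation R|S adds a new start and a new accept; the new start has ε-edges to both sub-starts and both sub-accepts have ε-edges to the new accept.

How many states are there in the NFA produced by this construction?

8

By structural recursion:
Each of the 4 symbol leaves contributes a 2-state fragment.
  a|b → 6 states
  a(a|b)a → 8 states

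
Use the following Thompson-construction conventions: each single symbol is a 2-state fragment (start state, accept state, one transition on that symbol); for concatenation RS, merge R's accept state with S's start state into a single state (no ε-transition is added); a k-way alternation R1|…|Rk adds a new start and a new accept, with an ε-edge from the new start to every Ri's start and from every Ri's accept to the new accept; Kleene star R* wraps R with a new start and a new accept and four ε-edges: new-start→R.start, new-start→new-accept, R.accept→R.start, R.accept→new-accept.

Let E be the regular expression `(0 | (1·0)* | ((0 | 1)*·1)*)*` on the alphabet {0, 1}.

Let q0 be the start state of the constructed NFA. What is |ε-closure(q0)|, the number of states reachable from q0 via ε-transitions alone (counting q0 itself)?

15

Compute the ε-closure size of each fragment's start state recursively; a symbol fragment's start has no outgoing ε-edge, so its closure is just itself (size 1).
  1·0 : |ε-closure| equals the left operand's closure size = 1 (its accept is not ε-reachable, so the closure stops there)
  (1·0)* : |ε-closure| = 1 (new start) + 1 (body) + 1 (new accept) = 3
  0 | 1 : |ε-closure| = 1 + 1 + 1 = 3 (the new accept is not ε-reachable since no branch accepts ε)
  (0 | 1)* : the star's fresh start ε-reaches both the body's start and the fresh accept: |ε-closure| = 2 + 3 = 5
  (0 | 1)*·1 : the left operand accepts ε, so the closure extends into the next operand (the shared merged state is already counted); |ε-closure| = 5 + (1−1) = 5
  ((0 | 1)*·1)* : new start has ε-edges to the inner start and to the new accept, so |ε-closure| = 2 + 5 = 7
  0 | (1·0)* | ((0 | 1)*·1)* : new start ε-reaches every alternative's start; at least one alternative accepts ε, so the union's new accept is reached too: |ε-closure| = 1 + 1 + 3 + 7 + 1 = 13
  (0 | (1·0)* | ((0 | 1)*·1)*)* : |ε-closure| = 1 (new start) + 13 (body) + 1 (new accept) = 15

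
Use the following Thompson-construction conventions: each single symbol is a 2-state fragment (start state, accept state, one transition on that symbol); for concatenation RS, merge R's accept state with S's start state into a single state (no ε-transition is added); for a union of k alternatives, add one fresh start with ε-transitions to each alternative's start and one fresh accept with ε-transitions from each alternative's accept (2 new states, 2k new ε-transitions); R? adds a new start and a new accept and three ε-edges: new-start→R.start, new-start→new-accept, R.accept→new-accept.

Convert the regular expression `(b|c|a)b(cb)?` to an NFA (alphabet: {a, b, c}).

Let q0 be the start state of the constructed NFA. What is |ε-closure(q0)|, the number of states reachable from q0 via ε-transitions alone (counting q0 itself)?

4

Let C(F) = |ε-closure(F.start)| within fragment F, and note whether F accepts ε. Symbol fragments have C = 1 and do not accept ε. Then:
  b|c|a → |closure| = 1 + 1 + 1 + 1 = 4 (the new accept is not ε-reachable since no branch accepts ε)
  cb → |closure| equals the left operand's closure size = 1 (its accept is not ε-reachable, so the closure stops there)
  (cb)? → new start has ε-edges to the inner start and to the new accept, so |closure| = 2 + 1 = 3
  (b|c|a)b(cb)? → same as the first factor's closure: |closure| = 4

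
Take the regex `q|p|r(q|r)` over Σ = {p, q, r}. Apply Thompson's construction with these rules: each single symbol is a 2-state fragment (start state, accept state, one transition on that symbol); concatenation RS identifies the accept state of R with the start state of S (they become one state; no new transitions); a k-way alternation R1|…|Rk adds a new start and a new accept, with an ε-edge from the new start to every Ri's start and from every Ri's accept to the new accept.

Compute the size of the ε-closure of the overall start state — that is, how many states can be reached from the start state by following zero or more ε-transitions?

Compute the ε-closure size of each fragment's start state recursively; a symbol fragment's start has no outgoing ε-edge, so its closure is just itself (size 1).
  q|r — new start ε-reaches every alternative's start; none of them accept ε, so the new accept is not reached: |closure| = 1 + 1 + 1 = 3
  r(q|r) — |closure| equals the left operand's closure size = 1 (its accept is not ε-reachable, so the closure stops there)
  q|p|r(q|r) — new start ε-reaches every alternative's start; none of them accept ε, so the new accept is not reached: |closure| = 1 + 1 + 1 + 1 = 4

4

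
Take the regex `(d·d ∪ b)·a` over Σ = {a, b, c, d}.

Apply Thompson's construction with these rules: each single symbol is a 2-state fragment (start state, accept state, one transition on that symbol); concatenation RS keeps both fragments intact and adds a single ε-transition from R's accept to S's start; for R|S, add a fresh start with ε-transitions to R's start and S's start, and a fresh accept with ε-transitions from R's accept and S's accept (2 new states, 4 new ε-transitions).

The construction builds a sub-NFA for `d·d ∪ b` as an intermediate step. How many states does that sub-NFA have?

Fragment for `d·d ∪ b`:
Each of the 3 symbol leaves contributes a 2-state fragment.
  d·d → 4 states
  d·d ∪ b → 8 states

8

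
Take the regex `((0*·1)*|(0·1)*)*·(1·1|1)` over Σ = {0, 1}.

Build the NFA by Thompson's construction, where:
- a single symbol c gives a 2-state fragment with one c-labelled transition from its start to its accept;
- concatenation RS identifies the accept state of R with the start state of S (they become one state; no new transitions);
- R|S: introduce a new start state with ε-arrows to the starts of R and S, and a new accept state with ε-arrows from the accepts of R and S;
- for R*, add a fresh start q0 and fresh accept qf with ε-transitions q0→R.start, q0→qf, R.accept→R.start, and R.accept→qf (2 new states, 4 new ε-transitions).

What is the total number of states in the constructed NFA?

22

Bottom-up over the parse tree:
Each of the 7 symbol leaves contributes a 2-state fragment.
  0* → 4 states
  0*·1 → 5 states
  (0*·1)* → 7 states
  0·1 → 3 states
  (0·1)* → 5 states
  (0*·1)*|(0·1)* → 14 states
  ((0*·1)*|(0·1)*)* → 16 states
  1·1 → 3 states
  1·1|1 → 7 states
  ((0*·1)*|(0·1)*)*·(1·1|1) → 22 states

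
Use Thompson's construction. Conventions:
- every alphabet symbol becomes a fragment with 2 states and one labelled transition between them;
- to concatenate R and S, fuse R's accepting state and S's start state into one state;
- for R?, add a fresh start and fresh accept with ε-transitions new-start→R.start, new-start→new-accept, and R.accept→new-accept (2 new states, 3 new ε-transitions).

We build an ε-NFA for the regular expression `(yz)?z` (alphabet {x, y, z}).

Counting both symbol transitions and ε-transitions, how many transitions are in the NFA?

6

Building bottom-up:
Each of the 3 symbol leaves contributes 1 transition (1 symbol, 0 ε).
  yz → 2 transitions (2 symbol, 0 ε)
  (yz)? → 5 transitions (2 symbol, 3 ε)
  (yz)?z → 6 transitions (3 symbol, 3 ε)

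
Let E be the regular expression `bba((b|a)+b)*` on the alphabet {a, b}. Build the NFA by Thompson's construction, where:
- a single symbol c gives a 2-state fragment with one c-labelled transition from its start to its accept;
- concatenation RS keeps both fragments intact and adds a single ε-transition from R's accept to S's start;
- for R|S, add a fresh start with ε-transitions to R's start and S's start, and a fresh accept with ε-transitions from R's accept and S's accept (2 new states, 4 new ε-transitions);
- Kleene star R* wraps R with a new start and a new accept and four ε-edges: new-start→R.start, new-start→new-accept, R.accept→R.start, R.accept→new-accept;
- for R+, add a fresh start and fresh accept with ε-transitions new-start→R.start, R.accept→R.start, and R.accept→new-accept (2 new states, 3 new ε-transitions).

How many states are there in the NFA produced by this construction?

Building bottom-up:
Each of the 6 symbol leaves contributes a 2-state fragment.
  b|a = 6 states
  (b|a)+ = 8 states
  (b|a)+b = 10 states
  ((b|a)+b)* = 12 states
  bba((b|a)+b)* = 18 states

18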